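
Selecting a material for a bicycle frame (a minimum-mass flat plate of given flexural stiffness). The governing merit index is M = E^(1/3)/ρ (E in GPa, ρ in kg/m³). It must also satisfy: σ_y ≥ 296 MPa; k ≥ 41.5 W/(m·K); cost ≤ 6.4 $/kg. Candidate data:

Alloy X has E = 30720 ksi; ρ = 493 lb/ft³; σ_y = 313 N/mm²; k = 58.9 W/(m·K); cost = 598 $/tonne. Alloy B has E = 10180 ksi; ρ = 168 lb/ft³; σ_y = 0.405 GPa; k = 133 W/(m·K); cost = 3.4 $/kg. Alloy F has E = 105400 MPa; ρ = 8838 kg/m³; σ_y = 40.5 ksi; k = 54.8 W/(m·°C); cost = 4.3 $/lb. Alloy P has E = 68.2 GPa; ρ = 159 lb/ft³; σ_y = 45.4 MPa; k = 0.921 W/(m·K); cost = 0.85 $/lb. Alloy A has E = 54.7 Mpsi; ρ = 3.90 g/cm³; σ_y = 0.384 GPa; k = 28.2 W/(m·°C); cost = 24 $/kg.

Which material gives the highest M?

Screen on constraints: σ_y ≥ 296 MPa; k ≥ 41.5 W/(m·K); cost ≤ 6.4 $/kg. Survivors: alloy X, alloy B.
Putting every candidate on a common basis:
  alloy X: E = 211.8 GPa, ρ = 7897 kg/m³
  alloy B: E = 70.19 GPa, ρ = 2691 kg/m³
  alloy B: M = 1.53×10⁻³
  alloy X: M = 0.755×10⁻³
The maximum is for alloy B.

alloy B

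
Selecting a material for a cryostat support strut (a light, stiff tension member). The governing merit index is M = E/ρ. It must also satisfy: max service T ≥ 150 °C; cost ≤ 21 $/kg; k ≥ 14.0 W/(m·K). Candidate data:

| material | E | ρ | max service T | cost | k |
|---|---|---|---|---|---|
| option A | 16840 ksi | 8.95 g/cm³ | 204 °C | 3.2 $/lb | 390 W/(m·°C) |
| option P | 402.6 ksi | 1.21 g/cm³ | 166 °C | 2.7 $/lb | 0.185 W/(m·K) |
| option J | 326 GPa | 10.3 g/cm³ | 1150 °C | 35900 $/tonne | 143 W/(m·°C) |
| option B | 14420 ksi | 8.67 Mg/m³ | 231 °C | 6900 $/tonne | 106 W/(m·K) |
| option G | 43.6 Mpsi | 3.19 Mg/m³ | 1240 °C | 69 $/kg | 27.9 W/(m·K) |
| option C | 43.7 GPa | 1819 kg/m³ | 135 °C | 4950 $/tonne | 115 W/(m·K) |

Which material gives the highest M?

Screen on constraints: max service T ≥ 150 °C; cost ≤ 21 $/kg; k ≥ 14.0 W/(m·K). Survivors: option A, option B.
Putting every candidate on a common basis:
  option A: E = 116.1 GPa, ρ = 8950 kg/m³
  option B: E = 99.42 GPa, ρ = 8670 kg/m³
  option A: M = 13.0 MN·m/kg
  option B: M = 11.5 MN·m/kg
The maximum is for option A.

option A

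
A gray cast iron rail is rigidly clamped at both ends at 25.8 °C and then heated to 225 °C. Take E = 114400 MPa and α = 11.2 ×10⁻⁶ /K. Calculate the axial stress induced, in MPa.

255 MPa

E = 114400 MPa = 114.4 GPa.
ΔT = 199.2 K. Constrained thermal stress σ = E·α·ΔT = 114.4×10³ MPa × 11.2×10⁻⁶ × 199.2 = 255 MPa (compressive).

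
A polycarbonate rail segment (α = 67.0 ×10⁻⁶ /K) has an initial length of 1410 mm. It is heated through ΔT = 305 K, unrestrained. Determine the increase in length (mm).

28.8 mm

ΔL = α·L₀·ΔT = 67.0×10⁻⁶ × 1410 mm × 305.0 K = 28.8 mm.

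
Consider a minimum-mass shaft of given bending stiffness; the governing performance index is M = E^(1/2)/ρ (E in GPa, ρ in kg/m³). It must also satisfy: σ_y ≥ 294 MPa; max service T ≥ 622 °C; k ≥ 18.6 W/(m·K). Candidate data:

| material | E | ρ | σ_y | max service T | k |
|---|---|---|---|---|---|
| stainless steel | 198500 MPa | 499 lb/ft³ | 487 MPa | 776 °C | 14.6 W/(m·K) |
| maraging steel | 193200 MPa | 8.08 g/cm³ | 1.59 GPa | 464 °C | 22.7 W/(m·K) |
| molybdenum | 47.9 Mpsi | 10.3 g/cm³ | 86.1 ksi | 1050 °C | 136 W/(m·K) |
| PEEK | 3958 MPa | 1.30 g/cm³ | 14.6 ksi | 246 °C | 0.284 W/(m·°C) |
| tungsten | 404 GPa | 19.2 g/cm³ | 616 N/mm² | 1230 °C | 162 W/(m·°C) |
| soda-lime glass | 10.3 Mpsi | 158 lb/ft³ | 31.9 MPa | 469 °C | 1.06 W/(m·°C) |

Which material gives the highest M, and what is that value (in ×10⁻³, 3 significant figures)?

Screen on constraints: σ_y ≥ 294 MPa; max service T ≥ 622 °C; k ≥ 18.6 W/(m·K). Survivors: molybdenum, tungsten.
Convert each candidate to consistent units, then evaluate M:
  molybdenum: E = 330.3 GPa, ρ = 10300 kg/m³
  tungsten: E = 404.0 GPa, ρ = 19200 kg/m³
  molybdenum: M = 1.76×10⁻³
  tungsten: M = 1.05×10⁻³
Molybdenum has the largest M.

molybdenum, M = 1.76×10⁻³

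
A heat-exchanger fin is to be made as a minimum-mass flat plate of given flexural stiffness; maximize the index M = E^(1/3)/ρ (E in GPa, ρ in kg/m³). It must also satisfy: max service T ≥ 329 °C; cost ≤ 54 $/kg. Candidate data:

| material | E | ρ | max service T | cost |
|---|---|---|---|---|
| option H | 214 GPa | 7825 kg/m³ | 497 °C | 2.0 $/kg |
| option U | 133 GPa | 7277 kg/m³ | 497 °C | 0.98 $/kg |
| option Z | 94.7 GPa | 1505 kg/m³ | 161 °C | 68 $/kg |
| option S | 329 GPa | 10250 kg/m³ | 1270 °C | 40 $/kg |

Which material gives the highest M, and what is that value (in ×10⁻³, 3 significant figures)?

Screen on constraints: max service T ≥ 329 °C; cost ≤ 54 $/kg. Survivors: option H, option U, option S.
Evaluate M for each candidate:
  option H: M = 0.764×10⁻³
  option U: M = 0.701×10⁻³
  option S: M = 0.674×10⁻³
Highest index: option H.

option H, M = 0.764×10⁻³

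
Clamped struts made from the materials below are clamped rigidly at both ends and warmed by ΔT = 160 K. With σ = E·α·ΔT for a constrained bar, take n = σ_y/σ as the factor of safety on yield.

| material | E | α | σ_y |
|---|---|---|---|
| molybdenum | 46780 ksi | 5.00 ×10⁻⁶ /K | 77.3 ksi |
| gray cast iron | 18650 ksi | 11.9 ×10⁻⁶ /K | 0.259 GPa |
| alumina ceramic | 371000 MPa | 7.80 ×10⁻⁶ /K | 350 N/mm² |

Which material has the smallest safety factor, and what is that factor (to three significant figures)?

Per material, after unit conversion:
  molybdenum: E = 322.5, α = 5.00, σ_y = 533.0 → σ = 258 MPa, n = 2.07
  gray cast iron: E = 128.6, α = 11.9, σ_y = 259.0 → σ = 245 MPa, n = 1.06
  alumina ceramic: E = 371.0, α = 7.80, σ_y = 350.0 → σ = 463 MPa, n = 0.756
Smallest n: alumina ceramic with n = 0.756.

alumina ceramic, n = 0.756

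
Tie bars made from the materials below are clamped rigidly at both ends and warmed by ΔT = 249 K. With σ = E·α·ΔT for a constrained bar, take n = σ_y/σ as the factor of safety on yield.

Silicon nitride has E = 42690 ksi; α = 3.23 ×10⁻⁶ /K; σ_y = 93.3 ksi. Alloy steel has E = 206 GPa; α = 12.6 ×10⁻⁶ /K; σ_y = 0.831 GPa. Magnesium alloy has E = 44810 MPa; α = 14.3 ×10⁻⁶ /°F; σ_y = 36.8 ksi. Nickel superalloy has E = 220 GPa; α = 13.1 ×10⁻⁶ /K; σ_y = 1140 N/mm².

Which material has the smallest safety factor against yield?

With everything in SI (GPa, ×10⁻⁶/K, MPa):
  silicon nitride: E = 294.3, α = 3.23, σ_y = 643.3 → σ = 237 MPa, n = 2.72
  alloy steel: E = 206.0, α = 12.6, σ_y = 831.0 → σ = 646 MPa, n = 1.29
  magnesium alloy: E = 44.81, α = 25.7, σ_y = 253.7 → σ = 287 MPa, n = 0.883
  nickel superalloy: E = 220.0, α = 13.1, σ_y = 1140 → σ = 718 MPa, n = 1.59
Magnesium alloy has the lowest safety factor, n = 0.883.

magnesium alloy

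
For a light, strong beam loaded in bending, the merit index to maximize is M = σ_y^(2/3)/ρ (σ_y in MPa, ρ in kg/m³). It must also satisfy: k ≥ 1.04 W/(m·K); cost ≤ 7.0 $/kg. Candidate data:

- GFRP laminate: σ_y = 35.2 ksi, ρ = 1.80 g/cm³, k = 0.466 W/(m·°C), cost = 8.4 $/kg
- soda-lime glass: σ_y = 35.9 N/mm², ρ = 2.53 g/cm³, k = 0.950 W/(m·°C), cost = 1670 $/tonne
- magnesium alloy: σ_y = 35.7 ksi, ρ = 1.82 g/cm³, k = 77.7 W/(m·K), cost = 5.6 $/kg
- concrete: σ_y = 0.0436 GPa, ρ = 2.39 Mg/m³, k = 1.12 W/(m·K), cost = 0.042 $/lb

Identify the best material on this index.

magnesium alloy

Screen on constraints: k ≥ 1.04 W/(m·K); cost ≤ 7.0 $/kg. Survivors: magnesium alloy, concrete.
In SI units:
  magnesium alloy: σ_y = 246.1 MPa, ρ = 1820 kg/m³
  concrete: σ_y = 43.60 MPa, ρ = 2390 kg/m³
  magnesium alloy: M = 21.6×10⁻³
  concrete: M = 5.18×10⁻³
Magnesium alloy has the largest M.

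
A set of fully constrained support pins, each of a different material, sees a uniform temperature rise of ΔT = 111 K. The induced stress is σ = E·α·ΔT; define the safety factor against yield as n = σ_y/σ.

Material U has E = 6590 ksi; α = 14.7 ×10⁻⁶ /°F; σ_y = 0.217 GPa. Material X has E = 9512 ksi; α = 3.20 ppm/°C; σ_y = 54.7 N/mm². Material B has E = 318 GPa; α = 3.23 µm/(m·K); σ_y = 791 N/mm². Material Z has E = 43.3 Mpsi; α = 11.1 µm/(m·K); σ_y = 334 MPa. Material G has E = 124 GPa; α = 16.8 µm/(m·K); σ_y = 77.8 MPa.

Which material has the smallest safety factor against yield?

material G

In consistent units (E in GPa, α in ×10⁻⁶/K, σ_y in MPa):
  material U: E = 45.44, α = 26.5, σ_y = 217.0 → σ = 133 MPa, n = 1.63
  material X: E = 65.58, α = 3.20, σ_y = 54.70 → σ = 23.3 MPa, n = 2.35
  material B: E = 318.0, α = 3.23, σ_y = 791.0 → σ = 114 MPa, n = 6.94
  material Z: E = 298.5, α = 11.1, σ_y = 334.0 → σ = 368 MPa, n = 0.908
  material G: E = 124.0, α = 16.8, σ_y = 77.80 → σ = 231 MPa, n = 0.336
Smallest n: material G with n = 0.336.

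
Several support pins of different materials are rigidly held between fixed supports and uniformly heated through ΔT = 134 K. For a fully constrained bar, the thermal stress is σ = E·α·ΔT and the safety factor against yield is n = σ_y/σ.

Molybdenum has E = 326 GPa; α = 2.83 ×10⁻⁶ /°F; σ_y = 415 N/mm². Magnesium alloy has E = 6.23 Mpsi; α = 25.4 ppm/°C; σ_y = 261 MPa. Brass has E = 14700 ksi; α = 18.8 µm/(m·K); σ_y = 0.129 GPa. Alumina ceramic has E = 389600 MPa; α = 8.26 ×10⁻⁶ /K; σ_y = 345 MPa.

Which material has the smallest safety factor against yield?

In consistent units (E in GPa, α in ×10⁻⁶/K, σ_y in MPa):
  molybdenum: E = 326.0, α = 5.09, σ_y = 415.0 → σ = 223 MPa, n = 1.86
  magnesium alloy: E = 42.95, α = 25.4, σ_y = 261.0 → σ = 146 MPa, n = 1.79
  brass: E = 101.4, α = 18.8, σ_y = 129.0 → σ = 255 MPa, n = 0.505
  alumina ceramic: E = 389.6, α = 8.26, σ_y = 345.0 → σ = 431 MPa, n = 0.800
Brass has the lowest safety factor, n = 0.505.

brass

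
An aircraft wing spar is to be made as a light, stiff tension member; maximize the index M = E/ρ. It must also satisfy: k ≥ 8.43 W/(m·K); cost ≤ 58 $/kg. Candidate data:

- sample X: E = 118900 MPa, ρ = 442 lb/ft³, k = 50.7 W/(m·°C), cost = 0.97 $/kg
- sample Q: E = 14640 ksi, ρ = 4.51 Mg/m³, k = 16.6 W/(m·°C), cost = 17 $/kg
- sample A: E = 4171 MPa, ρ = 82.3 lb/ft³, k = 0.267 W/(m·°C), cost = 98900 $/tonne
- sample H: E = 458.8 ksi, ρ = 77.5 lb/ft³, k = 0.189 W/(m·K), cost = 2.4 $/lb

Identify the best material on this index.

sample Q

Screen on constraints: k ≥ 8.43 W/(m·K); cost ≤ 58 $/kg. Survivors: sample X, sample Q.
Convert each candidate to consistent units, then evaluate M:
  sample X: E = 118.9 GPa, ρ = 7080 kg/m³
  sample Q: E = 100.9 GPa, ρ = 4510 kg/m³
  sample Q: M = 22.4 MN·m/kg
  sample X: M = 16.8 MN·m/kg
Sample Q has the largest M.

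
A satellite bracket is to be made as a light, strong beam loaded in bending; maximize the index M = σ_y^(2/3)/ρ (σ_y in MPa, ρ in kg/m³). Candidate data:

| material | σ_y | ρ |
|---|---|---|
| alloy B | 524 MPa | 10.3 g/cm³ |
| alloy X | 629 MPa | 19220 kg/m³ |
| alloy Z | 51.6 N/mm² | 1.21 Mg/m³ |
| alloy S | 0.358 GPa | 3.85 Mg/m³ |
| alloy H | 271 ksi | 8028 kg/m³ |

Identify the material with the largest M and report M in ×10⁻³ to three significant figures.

After converting to SI:
  alloy B: σ_y = 524.0 MPa, ρ = 10300 kg/m³
  alloy X: σ_y = 629.0 MPa, ρ = 19220 kg/m³
  alloy Z: σ_y = 51.60 MPa, ρ = 1210 kg/m³
  alloy S: σ_y = 358.0 MPa, ρ = 3850 kg/m³
  alloy H: σ_y = 1868 MPa, ρ = 8028 kg/m³
  alloy H: M = 18.9×10⁻³
  alloy S: M = 13.1×10⁻³
  alloy Z: M = 11.5×10⁻³
  alloy B: M = 6.31×10⁻³
  alloy X: M = 3.82×10⁻³
Highest index: alloy H.

alloy H, M = 18.9×10⁻³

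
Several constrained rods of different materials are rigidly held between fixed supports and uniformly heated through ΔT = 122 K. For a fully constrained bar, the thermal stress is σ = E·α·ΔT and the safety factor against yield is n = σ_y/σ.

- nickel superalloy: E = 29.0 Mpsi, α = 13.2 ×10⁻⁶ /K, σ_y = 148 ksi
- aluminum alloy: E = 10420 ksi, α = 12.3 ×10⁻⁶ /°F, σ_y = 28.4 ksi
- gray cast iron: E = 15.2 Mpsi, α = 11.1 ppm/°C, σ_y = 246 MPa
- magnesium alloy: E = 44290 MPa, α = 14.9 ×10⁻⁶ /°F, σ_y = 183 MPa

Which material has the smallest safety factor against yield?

Per material, after unit conversion:
  nickel superalloy: E = 199.9, α = 13.2, σ_y = 1020 → σ = 322 MPa, n = 3.17
  aluminum alloy: E = 71.84, α = 22.1, σ_y = 195.8 → σ = 194 MPa, n = 1.01
  gray cast iron: E = 104.8, α = 11.1, σ_y = 246.0 → σ = 142 MPa, n = 1.73
  magnesium alloy: E = 44.29, α = 26.8, σ_y = 183.0 → σ = 145 MPa, n = 1.26
Smallest n: aluminum alloy with n = 1.01.

aluminum alloy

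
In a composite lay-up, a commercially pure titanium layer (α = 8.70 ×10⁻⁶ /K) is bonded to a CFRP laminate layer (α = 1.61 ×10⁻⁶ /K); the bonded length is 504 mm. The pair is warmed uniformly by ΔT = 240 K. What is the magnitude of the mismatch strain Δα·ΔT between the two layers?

1.70×10⁻³

Δα = |8.70 − 1.61|×10⁻⁶/K = 7.09×10⁻⁶/K.
Mismatch strain = Δα·ΔT = 7.09×10⁻⁶ × 240.0 = 1.70×10⁻³.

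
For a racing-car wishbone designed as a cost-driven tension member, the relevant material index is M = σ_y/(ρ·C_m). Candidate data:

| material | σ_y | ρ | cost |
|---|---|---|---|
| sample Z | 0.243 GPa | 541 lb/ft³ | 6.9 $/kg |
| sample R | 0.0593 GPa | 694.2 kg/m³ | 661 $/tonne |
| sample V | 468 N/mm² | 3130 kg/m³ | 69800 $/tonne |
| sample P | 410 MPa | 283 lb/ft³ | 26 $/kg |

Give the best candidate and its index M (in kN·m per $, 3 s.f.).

sample R, M = 129 kN·m per $

Convert each candidate to consistent units, then evaluate M:
  sample Z: σ_y = 243.0 MPa, ρ = 8666 kg/m³, cost = 6.900 $/kg
  sample R: σ_y = 59.30 MPa, ρ = 694.2 kg/m³, cost = 0.6610 $/kg
  sample V: σ_y = 468.0 MPa, ρ = 3130 kg/m³, cost = 69.80 $/kg
  sample P: σ_y = 410.0 MPa, ρ = 4533 kg/m³, cost = 26.00 $/kg
  sample R: M = 129 kN·m per $
  sample Z: M = 4.06 kN·m per $
  sample P: M = 3.48 kN·m per $
  sample V: M = 2.14 kN·m per $
The maximum is for sample R.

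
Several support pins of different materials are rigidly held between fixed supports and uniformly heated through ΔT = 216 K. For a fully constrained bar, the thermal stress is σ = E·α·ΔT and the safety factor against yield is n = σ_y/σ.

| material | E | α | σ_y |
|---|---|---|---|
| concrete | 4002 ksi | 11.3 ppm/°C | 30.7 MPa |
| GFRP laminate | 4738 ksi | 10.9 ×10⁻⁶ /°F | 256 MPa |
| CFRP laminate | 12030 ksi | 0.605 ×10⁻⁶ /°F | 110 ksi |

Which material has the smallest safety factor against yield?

In consistent units (E in GPa, α in ×10⁻⁶/K, σ_y in MPa):
  concrete: E = 27.59, α = 11.3, σ_y = 30.70 → σ = 67.3 MPa, n = 0.456
  GFRP laminate: E = 32.67, α = 19.6, σ_y = 256.0 → σ = 138 MPa, n = 1.85
  CFRP laminate: E = 82.94, α = 1.09, σ_y = 758.4 → σ = 19.5 MPa, n = 38.9
Smallest n: concrete with n = 0.456.

concrete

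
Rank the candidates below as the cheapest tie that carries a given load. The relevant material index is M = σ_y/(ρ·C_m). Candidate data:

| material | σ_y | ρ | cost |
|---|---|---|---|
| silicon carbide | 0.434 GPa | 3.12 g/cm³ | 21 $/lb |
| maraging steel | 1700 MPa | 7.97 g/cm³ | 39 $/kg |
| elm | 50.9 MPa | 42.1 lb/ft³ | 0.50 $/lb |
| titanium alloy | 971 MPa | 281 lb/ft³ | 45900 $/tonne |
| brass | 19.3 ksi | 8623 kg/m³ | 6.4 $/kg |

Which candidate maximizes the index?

Normalizing units and computing the index:
  silicon carbide: σ_y = 434.0 MPa, ρ = 3120 kg/m³, cost = 46.30 $/kg
  maraging steel: σ_y = 1700 MPa, ρ = 7970 kg/m³, cost = 39.00 $/kg
  elm: σ_y = 50.90 MPa, ρ = 674.4 kg/m³, cost = 1.102 $/kg
  titanium alloy: σ_y = 971.0 MPa, ρ = 4501 kg/m³, cost = 45.90 $/kg
  brass: σ_y = 133.1 MPa, ρ = 8623 kg/m³, cost = 6.400 $/kg
  elm: M = 68.5 kN·m per $
  maraging steel: M = 5.47 kN·m per $
  titanium alloy: M = 4.70 kN·m per $
  silicon carbide: M = 3.00 kN·m per $
  brass: M = 2.41 kN·m per $
Highest index: elm.

elm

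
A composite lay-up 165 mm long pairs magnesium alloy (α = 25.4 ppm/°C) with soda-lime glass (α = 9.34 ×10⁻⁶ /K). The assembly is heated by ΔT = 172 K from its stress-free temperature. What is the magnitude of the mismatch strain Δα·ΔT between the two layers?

2.76×10⁻³

Δα = |25.4 − 9.34|×10⁻⁶/K = 16.1×10⁻⁶/K.
Mismatch strain = Δα·ΔT = 16.1×10⁻⁶ × 172.0 = 2.76×10⁻³.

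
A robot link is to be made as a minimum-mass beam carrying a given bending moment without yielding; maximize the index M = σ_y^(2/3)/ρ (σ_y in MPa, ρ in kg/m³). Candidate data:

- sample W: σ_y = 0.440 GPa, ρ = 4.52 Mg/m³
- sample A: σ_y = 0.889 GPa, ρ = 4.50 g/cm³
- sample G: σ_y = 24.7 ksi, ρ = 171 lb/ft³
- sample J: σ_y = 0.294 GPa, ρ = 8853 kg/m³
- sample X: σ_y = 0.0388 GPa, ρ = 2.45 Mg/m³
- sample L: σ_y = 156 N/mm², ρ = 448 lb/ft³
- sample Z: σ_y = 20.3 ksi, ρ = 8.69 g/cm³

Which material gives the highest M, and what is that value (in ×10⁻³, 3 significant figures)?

sample A, M = 20.5×10⁻³

After converting to SI:
  sample W: σ_y = 440.0 MPa, ρ = 4520 kg/m³
  sample A: σ_y = 889.0 MPa, ρ = 4500 kg/m³
  sample G: σ_y = 170.3 MPa, ρ = 2739 kg/m³
  sample J: σ_y = 294.0 MPa, ρ = 8853 kg/m³
  sample X: σ_y = 38.80 MPa, ρ = 2450 kg/m³
  sample L: σ_y = 156.0 MPa, ρ = 7176 kg/m³
  sample Z: σ_y = 140.0 MPa, ρ = 8690 kg/m³
  sample A: M = 20.5×10⁻³
  sample W: M = 12.8×10⁻³
  sample G: M = 11.2×10⁻³
  sample J: M = 4.99×10⁻³
  sample X: M = 4.68×10⁻³
  sample L: M = 4.04×10⁻³
  sample Z: M = 3.10×10⁻³
Highest index: sample A.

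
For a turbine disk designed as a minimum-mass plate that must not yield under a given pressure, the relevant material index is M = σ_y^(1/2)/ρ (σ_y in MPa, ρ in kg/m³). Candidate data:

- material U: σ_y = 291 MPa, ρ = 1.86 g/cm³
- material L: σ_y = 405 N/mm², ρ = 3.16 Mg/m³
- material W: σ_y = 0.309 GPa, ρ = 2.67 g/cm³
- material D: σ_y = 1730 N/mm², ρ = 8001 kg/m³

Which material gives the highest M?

After converting to SI:
  material U: σ_y = 291.0 MPa, ρ = 1860 kg/m³
  material L: σ_y = 405.0 MPa, ρ = 3160 kg/m³
  material W: σ_y = 309.0 MPa, ρ = 2670 kg/m³
  material D: σ_y = 1730 MPa, ρ = 8001 kg/m³
  material U: M = 9.17×10⁻³
  material W: M = 6.58×10⁻³
  material L: M = 6.37×10⁻³
  material D: M = 5.20×10⁻³
Material U has the largest M.

material U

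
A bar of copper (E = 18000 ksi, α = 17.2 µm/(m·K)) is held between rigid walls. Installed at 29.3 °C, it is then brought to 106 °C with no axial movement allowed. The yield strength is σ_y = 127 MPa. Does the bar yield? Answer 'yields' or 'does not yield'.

E = 18000 ksi = 124.1 GPa.
ΔT = 76.70 K. Constrained thermal stress σ = E·α·ΔT = 124.1×10³ MPa × 17.2×10⁻⁶ × 76.70 = 164 MPa (compressive).
Compare to σ_y = 127 MPa: σ ≥ σ_y, so it yields.

yields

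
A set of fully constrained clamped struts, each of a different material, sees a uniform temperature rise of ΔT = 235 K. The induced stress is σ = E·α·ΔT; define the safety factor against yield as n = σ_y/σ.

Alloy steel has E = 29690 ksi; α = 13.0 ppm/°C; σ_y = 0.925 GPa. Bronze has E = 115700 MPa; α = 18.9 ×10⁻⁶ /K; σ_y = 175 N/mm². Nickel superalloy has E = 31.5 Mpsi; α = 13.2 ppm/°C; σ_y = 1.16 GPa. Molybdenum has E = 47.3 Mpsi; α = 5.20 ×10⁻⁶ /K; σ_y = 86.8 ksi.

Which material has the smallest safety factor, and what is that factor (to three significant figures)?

In consistent units (E in GPa, α in ×10⁻⁶/K, σ_y in MPa):
  alloy steel: E = 204.7, α = 13.0, σ_y = 925.0 → σ = 625 MPa, n = 1.48
  bronze: E = 115.7, α = 18.9, σ_y = 175.0 → σ = 514 MPa, n = 0.341
  nickel superalloy: E = 217.2, α = 13.2, σ_y = 1160 → σ = 674 MPa, n = 1.72
  molybdenum: E = 326.1, α = 5.20, σ_y = 598.5 → σ = 399 MPa, n = 1.50
The minimum is bronze at n = 0.341.

bronze, n = 0.341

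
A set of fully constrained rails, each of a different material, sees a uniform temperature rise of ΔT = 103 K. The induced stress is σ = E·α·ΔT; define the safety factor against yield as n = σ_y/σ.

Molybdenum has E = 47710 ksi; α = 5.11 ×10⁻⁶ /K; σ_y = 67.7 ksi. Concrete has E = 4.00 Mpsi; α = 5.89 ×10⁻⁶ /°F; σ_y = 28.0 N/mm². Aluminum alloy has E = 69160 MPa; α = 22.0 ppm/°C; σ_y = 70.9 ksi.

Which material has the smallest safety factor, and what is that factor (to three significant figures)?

With everything in SI (GPa, ×10⁻⁶/K, MPa):
  molybdenum: E = 328.9, α = 5.11, σ_y = 466.8 → σ = 173 MPa, n = 2.70
  concrete: E = 27.58, α = 10.6, σ_y = 28.00 → σ = 30.1 MPa, n = 0.930
  aluminum alloy: E = 69.16, α = 22.0, σ_y = 488.8 → σ = 157 MPa, n = 3.12
Smallest n: concrete with n = 0.930.

concrete, n = 0.930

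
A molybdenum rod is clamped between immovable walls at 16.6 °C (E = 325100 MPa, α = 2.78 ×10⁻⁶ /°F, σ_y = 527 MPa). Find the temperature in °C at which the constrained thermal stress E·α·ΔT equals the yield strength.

E = 325100 MPa = 325.1 GPa.
α = 2.78×10⁻⁶/°F × 9/5 = 5.00×10⁻⁶/K.
E·α·ΔT = 527.0 MPa ⇒ ΔT = 527.0 / (325.1×10³ × 5.00×10⁻⁶) = 323.9 K.
T = 16.6 + 323.9 = 340.5 °C.

341 °C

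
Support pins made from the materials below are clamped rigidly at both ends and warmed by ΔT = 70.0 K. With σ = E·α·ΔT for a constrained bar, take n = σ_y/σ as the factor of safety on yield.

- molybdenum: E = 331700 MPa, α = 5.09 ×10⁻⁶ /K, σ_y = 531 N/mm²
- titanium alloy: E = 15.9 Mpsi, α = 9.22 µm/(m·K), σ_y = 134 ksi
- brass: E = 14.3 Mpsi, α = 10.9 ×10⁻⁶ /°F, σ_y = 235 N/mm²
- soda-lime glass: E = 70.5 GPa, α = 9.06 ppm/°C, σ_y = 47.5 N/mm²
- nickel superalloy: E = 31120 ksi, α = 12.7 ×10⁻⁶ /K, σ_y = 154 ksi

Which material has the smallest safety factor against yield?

soda-lime glass

Per material, after unit conversion:
  molybdenum: E = 331.7, α = 5.09, σ_y = 531.0 → σ = 118 MPa, n = 4.49
  titanium alloy: E = 109.6, α = 9.22, σ_y = 923.9 → σ = 70.8 MPa, n = 13.1
  brass: E = 98.60, α = 19.6, σ_y = 235.0 → σ = 135 MPa, n = 1.74
  soda-lime glass: E = 70.50, α = 9.06, σ_y = 47.50 → σ = 44.7 MPa, n = 1.06
  nickel superalloy: E = 214.6, α = 12.7, σ_y = 1062 → σ = 191 MPa, n = 5.57
Soda-lime glass has the lowest safety factor, n = 1.06.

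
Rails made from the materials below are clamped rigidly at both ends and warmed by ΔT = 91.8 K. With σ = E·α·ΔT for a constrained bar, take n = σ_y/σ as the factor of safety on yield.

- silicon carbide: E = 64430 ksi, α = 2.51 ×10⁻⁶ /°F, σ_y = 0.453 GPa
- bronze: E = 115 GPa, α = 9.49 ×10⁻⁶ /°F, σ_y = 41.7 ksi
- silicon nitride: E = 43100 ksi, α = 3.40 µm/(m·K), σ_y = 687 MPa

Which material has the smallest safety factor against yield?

Per material, after unit conversion:
  silicon carbide: E = 444.2, α = 4.52, σ_y = 453.0 → σ = 184 MPa, n = 2.46
  bronze: E = 115.0, α = 17.1, σ_y = 287.5 → σ = 180 MPa, n = 1.59
  silicon nitride: E = 297.2, α = 3.40, σ_y = 687.0 → σ = 92.8 MPa, n = 7.41
Bronze has the lowest safety factor, n = 1.59.

bronze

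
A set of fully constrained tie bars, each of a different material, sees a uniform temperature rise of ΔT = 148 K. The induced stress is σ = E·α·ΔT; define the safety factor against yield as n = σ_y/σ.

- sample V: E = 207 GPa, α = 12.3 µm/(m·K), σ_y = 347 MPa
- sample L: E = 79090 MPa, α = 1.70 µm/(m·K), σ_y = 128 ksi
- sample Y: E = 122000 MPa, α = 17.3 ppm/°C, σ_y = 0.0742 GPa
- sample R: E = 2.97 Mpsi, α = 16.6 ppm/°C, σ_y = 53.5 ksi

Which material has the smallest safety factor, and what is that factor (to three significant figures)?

Per material, after unit conversion:
  sample V: E = 207.0, α = 12.3, σ_y = 347.0 → σ = 377 MPa, n = 0.921
  sample L: E = 79.09, α = 1.70, σ_y = 882.5 → σ = 19.9 MPa, n = 44.4
  sample Y: E = 122.0, α = 17.3, σ_y = 74.20 → σ = 312 MPa, n = 0.238
  sample R: E = 20.48, α = 16.6, σ_y = 368.9 → σ = 50.3 MPa, n = 7.33
The minimum is sample Y at n = 0.238.

sample Y, n = 0.238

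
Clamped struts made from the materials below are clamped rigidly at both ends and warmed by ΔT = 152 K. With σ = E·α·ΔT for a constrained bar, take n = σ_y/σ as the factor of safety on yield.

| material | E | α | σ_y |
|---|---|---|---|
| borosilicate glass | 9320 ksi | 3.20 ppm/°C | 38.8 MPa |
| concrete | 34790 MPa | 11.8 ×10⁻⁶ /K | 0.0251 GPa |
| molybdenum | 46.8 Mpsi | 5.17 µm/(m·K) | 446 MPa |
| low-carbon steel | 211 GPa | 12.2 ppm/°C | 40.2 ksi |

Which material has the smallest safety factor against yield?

Converting E to GPa, α to ×10⁻⁶/K, σ_y to MPa, then σ and n for each:
  borosilicate glass: E = 64.26, α = 3.20, σ_y = 38.80 → σ = 31.3 MPa, n = 1.24
  concrete: E = 34.79, α = 11.8, σ_y = 25.10 → σ = 62.4 MPa, n = 0.402
  molybdenum: E = 322.7, α = 5.17, σ_y = 446.0 → σ = 254 MPa, n = 1.76
  low-carbon steel: E = 211.0, α = 12.2, σ_y = 277.2 → σ = 391 MPa, n = 0.708
Smallest n: concrete with n = 0.402.

concrete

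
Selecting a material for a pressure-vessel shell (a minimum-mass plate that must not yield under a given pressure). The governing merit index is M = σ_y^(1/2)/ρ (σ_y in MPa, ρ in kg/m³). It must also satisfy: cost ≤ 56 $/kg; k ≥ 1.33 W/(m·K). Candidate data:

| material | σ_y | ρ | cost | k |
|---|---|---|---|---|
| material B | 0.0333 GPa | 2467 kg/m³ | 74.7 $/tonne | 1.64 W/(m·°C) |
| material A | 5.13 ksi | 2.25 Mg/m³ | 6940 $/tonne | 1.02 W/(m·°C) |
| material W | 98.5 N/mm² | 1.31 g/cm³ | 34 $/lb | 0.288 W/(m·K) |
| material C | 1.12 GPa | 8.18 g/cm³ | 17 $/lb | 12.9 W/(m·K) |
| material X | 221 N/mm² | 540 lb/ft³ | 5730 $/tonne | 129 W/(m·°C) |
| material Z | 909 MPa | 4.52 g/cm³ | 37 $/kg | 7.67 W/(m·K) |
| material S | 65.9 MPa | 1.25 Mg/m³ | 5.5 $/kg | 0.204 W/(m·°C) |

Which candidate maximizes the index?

Screen on constraints: cost ≤ 56 $/kg; k ≥ 1.33 W/(m·K). Survivors: material B, material C, material X, material Z.
In SI units:
  material B: σ_y = 33.30 MPa, ρ = 2467 kg/m³
  material C: σ_y = 1120 MPa, ρ = 8180 kg/m³
  material X: σ_y = 221.0 MPa, ρ = 8650 kg/m³
  material Z: σ_y = 909.0 MPa, ρ = 4520 kg/m³
  material Z: M = 6.67×10⁻³
  material C: M = 4.09×10⁻³
  material B: M = 2.34×10⁻³
  material X: M = 1.72×10⁻³
Material Z has the largest M.

material Z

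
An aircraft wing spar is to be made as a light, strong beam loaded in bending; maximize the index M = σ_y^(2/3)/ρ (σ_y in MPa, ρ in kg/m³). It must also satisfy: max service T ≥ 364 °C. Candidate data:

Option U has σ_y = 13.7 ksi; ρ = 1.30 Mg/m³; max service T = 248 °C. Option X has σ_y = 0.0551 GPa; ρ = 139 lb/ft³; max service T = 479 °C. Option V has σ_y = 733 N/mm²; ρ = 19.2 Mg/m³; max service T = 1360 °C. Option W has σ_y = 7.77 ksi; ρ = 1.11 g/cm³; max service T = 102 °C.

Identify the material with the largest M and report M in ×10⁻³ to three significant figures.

option X, M = 6.50×10⁻³

Screen on constraints: max service T ≥ 364 °C. Survivors: option X, option V.
In SI units:
  option X: σ_y = 55.10 MPa, ρ = 2227 kg/m³
  option V: σ_y = 733.0 MPa, ρ = 19200 kg/m³
  option X: M = 6.50×10⁻³
  option V: M = 4.23×10⁻³
The maximum is for option X.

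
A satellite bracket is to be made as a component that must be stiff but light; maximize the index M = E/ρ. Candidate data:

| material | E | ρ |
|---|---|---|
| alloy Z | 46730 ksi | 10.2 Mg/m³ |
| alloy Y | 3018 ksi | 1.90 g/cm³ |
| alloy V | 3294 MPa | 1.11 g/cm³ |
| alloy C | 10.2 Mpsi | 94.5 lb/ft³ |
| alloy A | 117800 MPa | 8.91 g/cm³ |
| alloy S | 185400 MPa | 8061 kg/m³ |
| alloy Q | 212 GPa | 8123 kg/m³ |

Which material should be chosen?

alloy C

After converting to SI:
  alloy Z: E = 322.2 GPa, ρ = 10200 kg/m³
  alloy Y: E = 20.81 GPa, ρ = 1900 kg/m³
  alloy V: E = 3.294 GPa, ρ = 1110 kg/m³
  alloy C: E = 70.33 GPa, ρ = 1514 kg/m³
  alloy A: E = 117.8 GPa, ρ = 8910 kg/m³
  alloy S: E = 185.4 GPa, ρ = 8061 kg/m³
  alloy Q: E = 212.0 GPa, ρ = 8123 kg/m³
  alloy C: M = 46.5 MN·m/kg
  alloy Z: M = 31.6 MN·m/kg
  alloy Q: M = 26.1 MN·m/kg
  alloy S: M = 23.0 MN·m/kg
  alloy A: M = 13.2 MN·m/kg
  alloy Y: M = 11.0 MN·m/kg
  alloy V: M = 2.97 MN·m/kg
The maximum is for alloy C.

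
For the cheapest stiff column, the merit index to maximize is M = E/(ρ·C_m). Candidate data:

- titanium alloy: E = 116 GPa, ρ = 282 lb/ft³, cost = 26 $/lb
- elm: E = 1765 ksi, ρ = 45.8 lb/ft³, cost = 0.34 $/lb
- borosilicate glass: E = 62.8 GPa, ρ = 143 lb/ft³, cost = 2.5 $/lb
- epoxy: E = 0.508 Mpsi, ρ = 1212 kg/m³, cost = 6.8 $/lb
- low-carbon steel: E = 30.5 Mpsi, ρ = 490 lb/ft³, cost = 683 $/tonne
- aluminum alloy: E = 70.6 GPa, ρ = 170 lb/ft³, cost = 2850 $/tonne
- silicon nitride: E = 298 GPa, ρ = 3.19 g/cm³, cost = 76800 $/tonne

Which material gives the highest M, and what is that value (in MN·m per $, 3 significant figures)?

Putting every candidate on a common basis:
  titanium alloy: E = 116.0 GPa, ρ = 4517 kg/m³, cost = 57.32 $/kg
  elm: E = 12.17 GPa, ρ = 733.6 kg/m³, cost = 0.7496 $/kg
  borosilicate glass: E = 62.80 GPa, ρ = 2291 kg/m³, cost = 5.511 $/kg
  epoxy: E = 3.503 GPa, ρ = 1212 kg/m³, cost = 14.99 $/kg
  low-carbon steel: E = 210.3 GPa, ρ = 7849 kg/m³, cost = 0.6830 $/kg
  aluminum alloy: E = 70.60 GPa, ρ = 2723 kg/m³, cost = 2.850 $/kg
  silicon nitride: E = 298.0 GPa, ρ = 3190 kg/m³, cost = 76.80 $/kg
  low-carbon steel: M = 39.2 MN·m per $
  elm: M = 22.1 MN·m per $
  aluminum alloy: M = 9.10 MN·m per $
  borosilicate glass: M = 4.97 MN·m per $
  silicon nitride: M = 1.22 MN·m per $
  titanium alloy: M = 0.448 MN·m per $
  epoxy: M = 0.193 MN·m per $
Low-carbon steel has the largest M.

low-carbon steel, M = 39.2 MN·m per $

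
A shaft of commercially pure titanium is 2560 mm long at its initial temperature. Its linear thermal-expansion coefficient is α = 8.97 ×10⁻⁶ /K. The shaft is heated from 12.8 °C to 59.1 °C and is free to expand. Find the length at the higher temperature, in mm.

ΔT = 59.1 − 12.8 = 46.30 K.
ΔL = α·L₀·ΔT = 8.97×10⁻⁶ × 2560 mm × 46.30 K = 1.06 mm.
L = L₀ + ΔL = 2560 + 1.06 = 2561.1 mm.

2561.1 mm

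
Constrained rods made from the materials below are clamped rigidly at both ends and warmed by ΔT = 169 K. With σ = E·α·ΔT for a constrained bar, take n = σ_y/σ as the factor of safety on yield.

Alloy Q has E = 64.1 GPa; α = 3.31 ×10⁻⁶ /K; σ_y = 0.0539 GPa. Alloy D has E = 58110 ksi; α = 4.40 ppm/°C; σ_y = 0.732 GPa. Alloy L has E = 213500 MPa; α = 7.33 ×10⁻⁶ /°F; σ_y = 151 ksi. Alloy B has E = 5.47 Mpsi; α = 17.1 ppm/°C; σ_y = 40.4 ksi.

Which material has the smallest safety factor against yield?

alloy Q

In consistent units (E in GPa, α in ×10⁻⁶/K, σ_y in MPa):
  alloy Q: E = 64.10, α = 3.31, σ_y = 53.90 → σ = 35.9 MPa, n = 1.50
  alloy D: E = 400.7, α = 4.40, σ_y = 732.0 → σ = 298 MPa, n = 2.46
  alloy L: E = 213.5, α = 13.2, σ_y = 1041 → σ = 476 MPa, n = 2.19
  alloy B: E = 37.71, α = 17.1, σ_y = 278.5 → σ = 109 MPa, n = 2.56
Smallest n: alloy Q with n = 1.50.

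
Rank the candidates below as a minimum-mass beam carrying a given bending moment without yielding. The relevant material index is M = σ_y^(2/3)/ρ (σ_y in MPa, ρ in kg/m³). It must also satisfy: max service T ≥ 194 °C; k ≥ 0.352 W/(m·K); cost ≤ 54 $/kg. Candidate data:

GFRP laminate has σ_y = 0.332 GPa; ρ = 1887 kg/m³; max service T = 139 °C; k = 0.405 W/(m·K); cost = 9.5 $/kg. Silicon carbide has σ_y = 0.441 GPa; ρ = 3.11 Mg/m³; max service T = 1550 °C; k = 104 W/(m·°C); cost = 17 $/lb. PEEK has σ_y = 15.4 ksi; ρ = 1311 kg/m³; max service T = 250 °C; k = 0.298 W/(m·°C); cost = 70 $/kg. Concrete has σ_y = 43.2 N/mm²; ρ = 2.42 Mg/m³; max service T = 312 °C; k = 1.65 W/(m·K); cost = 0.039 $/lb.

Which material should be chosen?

Screen on constraints: max service T ≥ 194 °C; k ≥ 0.352 W/(m·K); cost ≤ 54 $/kg. Survivors: silicon carbide, concrete.
Normalizing units and computing the index:
  silicon carbide: σ_y = 441.0 MPa, ρ = 3110 kg/m³
  concrete: σ_y = 43.20 MPa, ρ = 2420 kg/m³
  silicon carbide: M = 18.6×10⁻³
  concrete: M = 5.09×10⁻³
Silicon carbide ranks first.

silicon carbide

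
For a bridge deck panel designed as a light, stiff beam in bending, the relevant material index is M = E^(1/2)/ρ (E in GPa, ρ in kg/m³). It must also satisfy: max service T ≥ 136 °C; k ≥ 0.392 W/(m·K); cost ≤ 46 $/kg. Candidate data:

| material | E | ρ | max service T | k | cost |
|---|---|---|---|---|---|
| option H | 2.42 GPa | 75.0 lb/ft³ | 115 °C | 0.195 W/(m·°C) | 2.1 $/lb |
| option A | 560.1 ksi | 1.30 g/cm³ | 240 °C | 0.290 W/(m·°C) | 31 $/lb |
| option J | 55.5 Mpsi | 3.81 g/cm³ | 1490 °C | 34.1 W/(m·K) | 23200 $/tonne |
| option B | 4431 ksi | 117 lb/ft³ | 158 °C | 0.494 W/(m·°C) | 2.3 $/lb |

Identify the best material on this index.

Screen on constraints: max service T ≥ 136 °C; k ≥ 0.392 W/(m·K); cost ≤ 46 $/kg. Survivors: option J, option B.
Normalizing units and computing the index:
  option J: E = 382.7 GPa, ρ = 3810 kg/m³
  option B: E = 30.55 GPa, ρ = 1874 kg/m³
  option J: M = 5.13×10⁻³
  option B: M = 2.95×10⁻³
The maximum is for option J.

option J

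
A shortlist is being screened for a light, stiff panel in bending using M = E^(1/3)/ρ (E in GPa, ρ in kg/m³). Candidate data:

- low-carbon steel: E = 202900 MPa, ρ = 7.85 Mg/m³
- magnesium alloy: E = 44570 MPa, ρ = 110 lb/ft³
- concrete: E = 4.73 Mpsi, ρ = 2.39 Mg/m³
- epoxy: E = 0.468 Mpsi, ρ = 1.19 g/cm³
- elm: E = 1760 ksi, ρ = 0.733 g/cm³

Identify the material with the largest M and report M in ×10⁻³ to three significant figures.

Normalizing units and computing the index:
  low-carbon steel: E = 202.9 GPa, ρ = 7850 kg/m³
  magnesium alloy: E = 44.57 GPa, ρ = 1762 kg/m³
  concrete: E = 32.61 GPa, ρ = 2390 kg/m³
  epoxy: E = 3.227 GPa, ρ = 1190 kg/m³
  elm: E = 12.13 GPa, ρ = 733.0 kg/m³
  elm: M = 3.14×10⁻³
  magnesium alloy: M = 2.01×10⁻³
  concrete: M = 1.34×10⁻³
  epoxy: M = 1.24×10⁻³
  low-carbon steel: M = 0.749×10⁻³
Elm ranks first.

elm, M = 3.14×10⁻³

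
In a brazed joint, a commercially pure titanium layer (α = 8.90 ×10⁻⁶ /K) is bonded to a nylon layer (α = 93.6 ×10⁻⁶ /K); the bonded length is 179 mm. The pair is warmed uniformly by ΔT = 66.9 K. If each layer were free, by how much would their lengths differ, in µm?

Δα = |8.90 − 93.6|×10⁻⁶/K = 84.7×10⁻⁶/K.
ΔL_mismatch = Δα·L·ΔT = 84.7×10⁻⁶ × 179.0 mm × 66.9 K = 1010 µm.

1010 µm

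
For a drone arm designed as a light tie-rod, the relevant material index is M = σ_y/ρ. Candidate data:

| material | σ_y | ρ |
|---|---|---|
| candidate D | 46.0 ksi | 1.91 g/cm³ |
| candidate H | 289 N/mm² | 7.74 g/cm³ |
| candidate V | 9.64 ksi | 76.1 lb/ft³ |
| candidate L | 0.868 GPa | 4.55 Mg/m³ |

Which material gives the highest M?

candidate L

After converting to SI:
  candidate D: σ_y = 317.2 MPa, ρ = 1910 kg/m³
  candidate H: σ_y = 289.0 MPa, ρ = 7740 kg/m³
  candidate V: σ_y = 66.47 MPa, ρ = 1219 kg/m³
  candidate L: σ_y = 868.0 MPa, ρ = 4550 kg/m³
  candidate L: M = 191 kN·m/kg
  candidate D: M = 166 kN·m/kg
  candidate V: M = 54.5 kN·m/kg
  candidate H: M = 37.3 kN·m/kg
Candidate L has the largest M.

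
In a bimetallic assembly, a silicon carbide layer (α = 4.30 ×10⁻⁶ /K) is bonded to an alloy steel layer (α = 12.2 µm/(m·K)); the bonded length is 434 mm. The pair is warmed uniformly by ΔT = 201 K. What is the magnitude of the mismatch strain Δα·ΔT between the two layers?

1.59×10⁻³

Δα = |4.30 − 12.2|×10⁻⁶/K = 7.90×10⁻⁶/K.
Mismatch strain = Δα·ΔT = 7.90×10⁻⁶ × 201.0 = 1.59×10⁻³.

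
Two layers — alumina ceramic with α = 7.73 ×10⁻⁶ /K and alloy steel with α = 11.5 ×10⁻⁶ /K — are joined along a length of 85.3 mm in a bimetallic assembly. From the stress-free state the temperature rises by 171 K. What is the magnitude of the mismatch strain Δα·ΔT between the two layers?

Δα = |7.73 − 11.5|×10⁻⁶/K = 3.77×10⁻⁶/K.
Mismatch strain = Δα·ΔT = 3.77×10⁻⁶ × 171.0 = 6.45×10⁻⁴.

6.45×10⁻⁴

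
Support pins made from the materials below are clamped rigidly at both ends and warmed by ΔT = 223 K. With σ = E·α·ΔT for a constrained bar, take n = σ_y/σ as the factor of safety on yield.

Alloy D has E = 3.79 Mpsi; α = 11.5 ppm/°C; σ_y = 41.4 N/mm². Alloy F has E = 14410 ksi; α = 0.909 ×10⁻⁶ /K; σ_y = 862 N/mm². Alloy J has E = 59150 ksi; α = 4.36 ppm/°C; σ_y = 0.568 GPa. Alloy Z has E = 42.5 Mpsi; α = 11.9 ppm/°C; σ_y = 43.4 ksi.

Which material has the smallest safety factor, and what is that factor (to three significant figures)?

alloy Z, n = 0.385

Converting E to GPa, α to ×10⁻⁶/K, σ_y to MPa, then σ and n for each:
  alloy D: E = 26.13, α = 11.5, σ_y = 41.40 → σ = 67.0 MPa, n = 0.618
  alloy F: E = 99.35, α = 0.909, σ_y = 862.0 → σ = 20.1 MPa, n = 42.8
  alloy J: E = 407.8, α = 4.36, σ_y = 568.0 → σ = 397 MPa, n = 1.43
  alloy Z: E = 293.0, α = 11.9, σ_y = 299.2 → σ = 778 MPa, n = 0.385
Smallest n: alloy Z with n = 0.385.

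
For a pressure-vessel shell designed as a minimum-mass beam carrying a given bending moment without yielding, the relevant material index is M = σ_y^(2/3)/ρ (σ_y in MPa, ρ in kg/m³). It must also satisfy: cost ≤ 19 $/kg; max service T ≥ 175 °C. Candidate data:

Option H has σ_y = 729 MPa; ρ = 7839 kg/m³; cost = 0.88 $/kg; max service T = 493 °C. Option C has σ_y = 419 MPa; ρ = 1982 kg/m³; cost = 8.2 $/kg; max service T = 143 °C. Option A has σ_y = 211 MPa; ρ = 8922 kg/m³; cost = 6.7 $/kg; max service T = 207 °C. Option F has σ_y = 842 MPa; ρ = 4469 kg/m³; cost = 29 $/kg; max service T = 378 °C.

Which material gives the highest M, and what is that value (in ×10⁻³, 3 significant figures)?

Screen on constraints: cost ≤ 19 $/kg; max service T ≥ 175 °C. Survivors: option H, option A.
Computing M directly (units already consistent):
  option H: M = 10.3×10⁻³
  option A: M = 3.97×10⁻³
The maximum is for option H.

option H, M = 10.3×10⁻³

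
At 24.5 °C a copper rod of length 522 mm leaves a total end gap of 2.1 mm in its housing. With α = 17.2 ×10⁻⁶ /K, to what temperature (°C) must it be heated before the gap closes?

258 °C

α·L₀·ΔT = 2.1 mm ⇒ ΔT = 2.1 / (17.2×10⁻⁶ × 522.0) = 233.9 K.
T = 24.5 + 233.9 = 258.4 °C.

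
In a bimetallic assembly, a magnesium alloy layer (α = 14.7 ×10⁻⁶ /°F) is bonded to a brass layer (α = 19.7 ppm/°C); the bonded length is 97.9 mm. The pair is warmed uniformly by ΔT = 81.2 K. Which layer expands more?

magnesium alloy: α = 14.7×10⁻⁶/°F × 9/5 = 26.5×10⁻⁶/K.
α(magnesium alloy) = 26.5×10⁻⁶/K vs α(brass) = 19.7×10⁻⁶/K.
Higher α expands more for the same ΔT: magnesium alloy.

magnesium alloy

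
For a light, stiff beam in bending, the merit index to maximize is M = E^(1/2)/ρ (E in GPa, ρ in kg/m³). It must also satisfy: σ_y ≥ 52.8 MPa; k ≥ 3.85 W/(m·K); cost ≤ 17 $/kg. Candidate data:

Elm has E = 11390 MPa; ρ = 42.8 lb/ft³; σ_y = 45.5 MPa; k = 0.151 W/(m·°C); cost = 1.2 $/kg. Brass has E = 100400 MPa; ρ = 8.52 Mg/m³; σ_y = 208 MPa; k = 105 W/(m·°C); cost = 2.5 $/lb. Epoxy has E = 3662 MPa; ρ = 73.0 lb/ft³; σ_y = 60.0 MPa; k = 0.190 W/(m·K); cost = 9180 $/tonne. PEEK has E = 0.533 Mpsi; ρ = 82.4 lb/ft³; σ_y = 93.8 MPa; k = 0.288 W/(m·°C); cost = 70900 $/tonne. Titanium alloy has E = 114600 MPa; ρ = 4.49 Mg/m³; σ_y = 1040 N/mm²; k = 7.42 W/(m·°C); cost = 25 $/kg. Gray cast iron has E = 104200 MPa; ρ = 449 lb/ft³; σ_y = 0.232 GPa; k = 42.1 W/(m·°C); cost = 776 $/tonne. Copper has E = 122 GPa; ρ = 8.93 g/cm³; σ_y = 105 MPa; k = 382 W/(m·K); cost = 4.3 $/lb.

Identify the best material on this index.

gray cast iron

Screen on constraints: σ_y ≥ 52.8 MPa; k ≥ 3.85 W/(m·K); cost ≤ 17 $/kg. Survivors: brass, gray cast iron, copper.
Normalizing units and computing the index:
  brass: E = 100.4 GPa, ρ = 8520 kg/m³
  gray cast iron: E = 104.2 GPa, ρ = 7192 kg/m³
  copper: E = 122.0 GPa, ρ = 8930 kg/m³
  gray cast iron: M = 1.42×10⁻³
  copper: M = 1.24×10⁻³
  brass: M = 1.18×10⁻³
Gray cast iron ranks first.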